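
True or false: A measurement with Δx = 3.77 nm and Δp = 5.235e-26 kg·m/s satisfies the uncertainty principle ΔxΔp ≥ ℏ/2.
Yes, it satisfies the uncertainty principle.

Calculate the product ΔxΔp:
ΔxΔp = (3.770e-09 m) × (5.235e-26 kg·m/s)
ΔxΔp = 1.974e-34 J·s

Compare to the minimum allowed value ℏ/2:
ℏ/2 = 5.273e-35 J·s

Since ΔxΔp = 1.974e-34 J·s ≥ 5.273e-35 J·s = ℏ/2,
the measurement satisfies the uncertainty principle.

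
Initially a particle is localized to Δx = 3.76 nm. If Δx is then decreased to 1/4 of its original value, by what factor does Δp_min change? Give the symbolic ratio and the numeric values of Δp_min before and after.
Original Δp_min = 1.402 × 10^-26 kg·m/s; new Δp'_min = 5.609 × 10^-26 kg·m/s; ratio Δp'_min/Δp_min = 4.

From the uncertainty principle ΔxΔp ≥ ℏ/2, the minimum momentum uncertainty is Δp_min = ℏ/(2Δx).

Original (Δx = 3.76 nm = 3.760e-09 m):
Δp_min = (1.055e-34 J·s)/(2 × 3.760e-09 m) = 1.402e-26 kg·m/s

When Δx → (1/4)Δx:
Δp'_min = ℏ/(2 × (1/4)Δx) = 4 × ℏ/(2Δx) = 4 × Δp_min
Δp'_min = 4 × 1.402e-26 kg·m/s = 5.609e-26 kg·m/s

Since Δp_min ∝ 1/Δx, when Δx is decreased to 1/4 of its original value, Δp_min increases to 4 times its original value.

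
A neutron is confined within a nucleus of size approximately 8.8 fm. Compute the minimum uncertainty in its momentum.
5.992 × 10^-21 kg·m/s

Using the Heisenberg uncertainty principle:
ΔxΔp ≥ ℏ/2

With Δx ≈ L = 8.800e-15 m (the confinement size):
Δp_min = ℏ/(2Δx)
Δp_min = (1.055e-34 J·s) / (2 × 8.800e-15 m)
Δp_min = 5.992e-21 kg·m/s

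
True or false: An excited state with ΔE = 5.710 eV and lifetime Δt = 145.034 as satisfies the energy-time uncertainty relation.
Yes, it satisfies the uncertainty relation.

Calculate the product ΔEΔt:
ΔE = 5.710 eV = 9.148e-19 J
ΔEΔt = (9.148e-19 J) × (1.450e-16 s)
ΔEΔt = 1.327e-34 J·s

Compare to the minimum allowed value ℏ/2:
ℏ/2 = 5.273e-35 J·s

Since ΔEΔt = 1.327e-34 J·s ≥ 5.273e-35 J·s = ℏ/2,
this satisfies the uncertainty relation.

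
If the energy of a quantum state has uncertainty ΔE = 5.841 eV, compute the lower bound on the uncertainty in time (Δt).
56.344 as

Using the energy-time uncertainty principle:
ΔEΔt ≥ ℏ/2

The minimum uncertainty in time is:
Δt_min = ℏ/(2ΔE)
Δt_min = (1.055e-34 J·s) / (2 × 9.358e-19 J)
Δt_min = 5.634e-17 s = 56.344 as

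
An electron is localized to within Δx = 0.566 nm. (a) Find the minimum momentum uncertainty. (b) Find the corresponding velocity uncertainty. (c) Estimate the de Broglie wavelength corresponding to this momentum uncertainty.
(a) Δp_min = 9.316 × 10^-26 kg·m/s
(b) Δv_min = 102.268 km/s
(c) λ_dB = 7.113 nm

Step-by-step:

(a) From the uncertainty principle:
Δp_min = ℏ/(2Δx) = (1.055e-34 J·s)/(2 × 5.660e-10 m) = 9.316e-26 kg·m/s

(b) The velocity uncertainty:
Δv = Δp/m = (9.316e-26 kg·m/s)/(9.109e-31 kg) = 1.023e+05 m/s = 102.268 km/s

(c) The de Broglie wavelength for this momentum:
λ = h/p = (6.626e-34 J·s)/(9.316e-26 kg·m/s) = 7.113e-09 m = 7.113 nm

Note: The de Broglie wavelength is comparable to the localization size, as expected from wave-particle duality.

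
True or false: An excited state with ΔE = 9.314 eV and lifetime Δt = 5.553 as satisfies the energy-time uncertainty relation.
No, it violates the uncertainty relation.

Calculate the product ΔEΔt:
ΔE = 9.314 eV = 1.492e-18 J
ΔEΔt = (1.492e-18 J) × (5.553e-18 s)
ΔEΔt = 8.287e-36 J·s

Compare to the minimum allowed value ℏ/2:
ℏ/2 = 5.273e-35 J·s

Since ΔEΔt = 8.287e-36 J·s < 5.273e-35 J·s = ℏ/2,
this violates the uncertainty relation.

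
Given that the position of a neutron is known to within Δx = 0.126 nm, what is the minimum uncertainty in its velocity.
249.850 m/s

Using the Heisenberg uncertainty principle and Δp = mΔv:
ΔxΔp ≥ ℏ/2
Δx(mΔv) ≥ ℏ/2

The minimum uncertainty in velocity is:
Δv_min = ℏ/(2mΔx)
Δv_min = (1.055e-34 J·s) / (2 × 1.675e-27 kg × 1.260e-10 m)
Δv_min = 2.499e+02 m/s = 249.850 m/s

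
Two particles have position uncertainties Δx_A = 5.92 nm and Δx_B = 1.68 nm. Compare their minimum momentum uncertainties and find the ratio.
Particle B has the larger minimum momentum uncertainty, by a factor of 3.52.

For each particle, the minimum momentum uncertainty is Δp_min = ℏ/(2Δx):

Particle A: Δp_A = ℏ/(2×5.920e-09 m) = 8.907e-27 kg·m/s
Particle B: Δp_B = ℏ/(2×1.680e-09 m) = 3.139e-26 kg·m/s

Ratio: Δp_B/Δp_A = 3.52

Since Δp_min ∝ 1/Δx, the particle with smaller position uncertainty (B) has larger momentum uncertainty.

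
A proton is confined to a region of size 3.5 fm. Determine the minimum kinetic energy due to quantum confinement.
423.466 keV

Using the uncertainty principle:

1. Position uncertainty: Δx ≈ 3.500e-15 m
2. Minimum momentum uncertainty: Δp = ℏ/(2Δx) = 1.507e-20 kg·m/s
3. Minimum kinetic energy:
   KE = (Δp)²/(2m) = (1.507e-20)²/(2 × 1.673e-27 kg)
   KE = 6.785e-14 J = 423.466 keV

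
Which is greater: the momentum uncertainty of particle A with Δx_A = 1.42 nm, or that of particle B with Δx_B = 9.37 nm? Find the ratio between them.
Particle A has the larger minimum momentum uncertainty, by a factor of 6.60.

For each particle, the minimum momentum uncertainty is Δp_min = ℏ/(2Δx):

Particle A: Δp_A = ℏ/(2×1.420e-09 m) = 3.713e-26 kg·m/s
Particle B: Δp_B = ℏ/(2×9.370e-09 m) = 5.627e-27 kg·m/s

Ratio: Δp_A/Δp_B = 6.60

Since Δp_min ∝ 1/Δx, the particle with smaller position uncertainty (A) has larger momentum uncertainty.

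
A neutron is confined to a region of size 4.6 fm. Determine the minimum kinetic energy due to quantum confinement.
244.816 keV

Using the uncertainty principle:

1. Position uncertainty: Δx ≈ 4.600e-15 m
2. Minimum momentum uncertainty: Δp = ℏ/(2Δx) = 1.146e-20 kg·m/s
3. Minimum kinetic energy:
   KE = (Δp)²/(2m) = (1.146e-20)²/(2 × 1.675e-27 kg)
   KE = 3.922e-14 J = 244.816 keV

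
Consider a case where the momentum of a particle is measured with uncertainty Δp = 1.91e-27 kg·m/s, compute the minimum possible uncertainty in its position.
27.607 nm

Using the Heisenberg uncertainty principle:
ΔxΔp ≥ ℏ/2

The minimum uncertainty in position is:
Δx_min = ℏ/(2Δp)
Δx_min = (1.055e-34 J·s) / (2 × 1.910e-27 kg·m/s)
Δx_min = 2.761e-08 m = 27.607 nm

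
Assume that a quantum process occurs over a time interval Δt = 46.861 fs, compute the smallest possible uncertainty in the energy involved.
7.023 meV

Using the energy-time uncertainty principle:
ΔEΔt ≥ ℏ/2

The minimum uncertainty in energy is:
ΔE_min = ℏ/(2Δt)
ΔE_min = (1.055e-34 J·s) / (2 × 4.686e-14 s)
ΔE_min = 1.125e-21 J = 7.023 meV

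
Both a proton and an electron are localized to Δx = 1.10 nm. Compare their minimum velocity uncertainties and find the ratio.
The electron has the larger minimum velocity uncertainty, by a ratio of 1836.2.

For both particles, Δp_min = ℏ/(2Δx) = 4.794e-26 kg·m/s (same for both).

The velocity uncertainty is Δv = Δp/m:
- proton: Δv = 4.794e-26 / 1.673e-27 = 2.866e+01 m/s = 28.659 m/s
- electron: Δv = 4.794e-26 / 9.109e-31 = 5.262e+04 m/s = 52.622 km/s

Ratio: 5.262e+04 / 2.866e+01 = 1836.2

The lighter particle has larger velocity uncertainty because Δv ∝ 1/m.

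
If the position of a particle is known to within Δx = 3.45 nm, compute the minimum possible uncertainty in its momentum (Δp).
1.528 × 10^-26 kg·m/s

Using the Heisenberg uncertainty principle:
ΔxΔp ≥ ℏ/2

The minimum uncertainty in momentum is:
Δp_min = ℏ/(2Δx)
Δp_min = (1.055e-34 J·s) / (2 × 3.450e-09 m)
Δp_min = 1.528e-26 kg·m/s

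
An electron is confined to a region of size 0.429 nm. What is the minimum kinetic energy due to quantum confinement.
51.755 meV

Using the uncertainty principle:

1. Position uncertainty: Δx ≈ 4.290e-10 m
2. Minimum momentum uncertainty: Δp = ℏ/(2Δx) = 1.229e-25 kg·m/s
3. Minimum kinetic energy:
   KE = (Δp)²/(2m) = (1.229e-25)²/(2 × 9.109e-31 kg)
   KE = 8.292e-21 J = 51.755 meV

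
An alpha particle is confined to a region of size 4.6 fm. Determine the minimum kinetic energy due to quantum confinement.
61.711 keV

Using the uncertainty principle:

1. Position uncertainty: Δx ≈ 4.600e-15 m
2. Minimum momentum uncertainty: Δp = ℏ/(2Δx) = 1.146e-20 kg·m/s
3. Minimum kinetic energy:
   KE = (Δp)²/(2m) = (1.146e-20)²/(2 × 6.645e-27 kg)
   KE = 9.887e-15 J = 61.711 keV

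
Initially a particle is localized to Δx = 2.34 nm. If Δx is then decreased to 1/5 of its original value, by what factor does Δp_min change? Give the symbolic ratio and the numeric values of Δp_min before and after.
Original Δp_min = 2.253 × 10^-26 kg·m/s; new Δp'_min = 1.127 × 10^-25 kg·m/s; ratio Δp'_min/Δp_min = 5.

From the uncertainty principle ΔxΔp ≥ ℏ/2, the minimum momentum uncertainty is Δp_min = ℏ/(2Δx).

Original (Δx = 2.34 nm = 2.340e-09 m):
Δp_min = (1.055e-34 J·s)/(2 × 2.340e-09 m) = 2.253e-26 kg·m/s

When Δx → (1/5)Δx:
Δp'_min = ℏ/(2 × (1/5)Δx) = 5 × ℏ/(2Δx) = 5 × Δp_min
Δp'_min = 5 × 2.253e-26 kg·m/s = 1.127e-25 kg·m/s

Since Δp_min ∝ 1/Δx, when Δx is decreased to 1/5 of its original value, Δp_min increases to 5 times its original value.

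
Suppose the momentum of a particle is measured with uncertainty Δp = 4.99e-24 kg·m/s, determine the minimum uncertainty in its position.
10.567 pm

Using the Heisenberg uncertainty principle:
ΔxΔp ≥ ℏ/2

The minimum uncertainty in position is:
Δx_min = ℏ/(2Δp)
Δx_min = (1.055e-34 J·s) / (2 × 4.990e-24 kg·m/s)
Δx_min = 1.057e-11 m = 10.567 pm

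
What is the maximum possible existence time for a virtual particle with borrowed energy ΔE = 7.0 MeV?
47.015 ys

Using the energy-time uncertainty principle:
ΔEΔt ≥ ℏ/2

For a virtual particle borrowing energy ΔE, the maximum lifetime is:
Δt_max = ℏ/(2ΔE)

Converting energy:
ΔE = 7.0 MeV = 1.122e-12 J

Δt_max = (1.055e-34 J·s) / (2 × 1.122e-12 J)
Δt_max = 4.702e-23 s = 47.015 ys

Virtual particles with higher borrowed energy exist for shorter times.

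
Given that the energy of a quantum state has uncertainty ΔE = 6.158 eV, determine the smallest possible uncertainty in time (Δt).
53.444 as

Using the energy-time uncertainty principle:
ΔEΔt ≥ ℏ/2

The minimum uncertainty in time is:
Δt_min = ℏ/(2ΔE)
Δt_min = (1.055e-34 J·s) / (2 × 9.866e-19 J)
Δt_min = 5.344e-17 s = 53.444 as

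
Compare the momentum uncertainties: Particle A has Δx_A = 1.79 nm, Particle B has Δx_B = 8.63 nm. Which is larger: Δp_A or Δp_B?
Particle A has the larger minimum momentum uncertainty, by a factor of 4.82.

For each particle, the minimum momentum uncertainty is Δp_min = ℏ/(2Δx):

Particle A: Δp_A = ℏ/(2×1.790e-09 m) = 2.946e-26 kg·m/s
Particle B: Δp_B = ℏ/(2×8.630e-09 m) = 6.110e-27 kg·m/s

Ratio: Δp_A/Δp_B = 4.82

Since Δp_min ∝ 1/Δx, the particle with smaller position uncertainty (A) has larger momentum uncertainty.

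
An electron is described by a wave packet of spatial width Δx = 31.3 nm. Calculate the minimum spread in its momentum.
1.685 × 10^-27 kg·m/s

For a wave packet, the spatial width Δx and momentum spread Δp are related by the uncertainty principle:
ΔxΔp ≥ ℏ/2

The minimum momentum spread is:
Δp_min = ℏ/(2Δx)
Δp_min = (1.055e-34 J·s) / (2 × 3.130e-08 m)
Δp_min = 1.685e-27 kg·m/s

A wave packet cannot have both a well-defined position and well-defined momentum.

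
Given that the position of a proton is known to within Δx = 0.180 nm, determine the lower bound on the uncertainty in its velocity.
175.136 m/s

Using the Heisenberg uncertainty principle and Δp = mΔv:
ΔxΔp ≥ ℏ/2
Δx(mΔv) ≥ ℏ/2

The minimum uncertainty in velocity is:
Δv_min = ℏ/(2mΔx)
Δv_min = (1.055e-34 J·s) / (2 × 1.673e-27 kg × 1.800e-10 m)
Δv_min = 1.751e+02 m/s = 175.136 m/s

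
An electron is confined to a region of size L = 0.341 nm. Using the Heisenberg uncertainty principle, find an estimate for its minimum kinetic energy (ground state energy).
81.913 meV

Using the uncertainty principle to estimate ground state energy:

1. The position uncertainty is approximately the confinement size:
   Δx ≈ L = 3.410e-10 m

2. From ΔxΔp ≥ ℏ/2, the minimum momentum uncertainty is:
   Δp ≈ ℏ/(2L) = 1.546e-25 kg·m/s

3. The kinetic energy is approximately:
   KE ≈ (Δp)²/(2m) = (1.546e-25)²/(2 × 9.109e-31 kg)
   KE ≈ 1.312e-20 J = 81.913 meV

This is an order-of-magnitude estimate of the ground state energy.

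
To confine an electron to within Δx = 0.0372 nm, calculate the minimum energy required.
6.883 eV

Localizing a particle requires giving it sufficient momentum uncertainty:

1. From uncertainty principle: Δp ≥ ℏ/(2Δx)
   Δp_min = (1.055e-34 J·s) / (2 × 3.720e-11 m)
   Δp_min = 1.417e-24 kg·m/s

2. This momentum uncertainty corresponds to kinetic energy:
   KE ≈ (Δp)²/(2m) = (1.417e-24)²/(2 × 9.109e-31 kg)
   KE = 1.103e-18 J = 6.883 eV

Tighter localization requires more energy.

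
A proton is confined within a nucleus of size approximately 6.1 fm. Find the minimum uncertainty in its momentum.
8.644 × 10^-21 kg·m/s

Using the Heisenberg uncertainty principle:
ΔxΔp ≥ ℏ/2

With Δx ≈ L = 6.100e-15 m (the confinement size):
Δp_min = ℏ/(2Δx)
Δp_min = (1.055e-34 J·s) / (2 × 6.100e-15 m)
Δp_min = 8.644e-21 kg·m/s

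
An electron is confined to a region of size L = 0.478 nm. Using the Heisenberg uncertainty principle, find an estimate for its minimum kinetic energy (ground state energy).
41.688 meV

Using the uncertainty principle to estimate ground state energy:

1. The position uncertainty is approximately the confinement size:
   Δx ≈ L = 4.780e-10 m

2. From ΔxΔp ≥ ℏ/2, the minimum momentum uncertainty is:
   Δp ≈ ℏ/(2L) = 1.103e-25 kg·m/s

3. The kinetic energy is approximately:
   KE ≈ (Δp)²/(2m) = (1.103e-25)²/(2 × 9.109e-31 kg)
   KE ≈ 6.679e-21 J = 41.688 meV

This is an order-of-magnitude estimate of the ground state energy.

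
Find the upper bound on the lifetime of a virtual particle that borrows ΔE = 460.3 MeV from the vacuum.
7.150 × 10^-25 s

Using the energy-time uncertainty principle:
ΔEΔt ≥ ℏ/2

For a virtual particle borrowing energy ΔE, the maximum lifetime is:
Δt_max = ℏ/(2ΔE)

Converting energy:
ΔE = 460.3 MeV = 7.375e-11 J

Δt_max = (1.055e-34 J·s) / (2 × 7.375e-11 J)
Δt_max = 7.150e-25 s = 7.150 × 10^-25 s

Virtual particles with higher borrowed energy exist for shorter times.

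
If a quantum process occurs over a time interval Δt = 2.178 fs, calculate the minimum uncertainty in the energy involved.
151.105 meV

Using the energy-time uncertainty principle:
ΔEΔt ≥ ℏ/2

The minimum uncertainty in energy is:
ΔE_min = ℏ/(2Δt)
ΔE_min = (1.055e-34 J·s) / (2 × 2.178e-15 s)
ΔE_min = 2.421e-20 J = 151.105 meV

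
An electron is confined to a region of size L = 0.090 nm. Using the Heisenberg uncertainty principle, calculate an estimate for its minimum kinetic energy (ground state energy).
1.176 eV

Using the uncertainty principle to estimate ground state energy:

1. The position uncertainty is approximately the confinement size:
   Δx ≈ L = 9.000e-11 m

2. From ΔxΔp ≥ ℏ/2, the minimum momentum uncertainty is:
   Δp ≈ ℏ/(2L) = 5.859e-25 kg·m/s

3. The kinetic energy is approximately:
   KE ≈ (Δp)²/(2m) = (5.859e-25)²/(2 × 9.109e-31 kg)
   KE ≈ 1.884e-19 J = 1.176 eV

This is an order-of-magnitude estimate of the ground state energy.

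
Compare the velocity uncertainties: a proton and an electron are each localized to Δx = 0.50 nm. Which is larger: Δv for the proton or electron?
The electron has the larger minimum velocity uncertainty, by a ratio of 1836.2.

For both particles, Δp_min = ℏ/(2Δx) = 1.055e-25 kg·m/s (same for both).

The velocity uncertainty is Δv = Δp/m:
- proton: Δv = 1.055e-25 / 1.673e-27 = 6.305e+01 m/s = 63.049 m/s
- electron: Δv = 1.055e-25 / 9.109e-31 = 1.158e+05 m/s = 115.768 km/s

Ratio: 1.158e+05 / 6.305e+01 = 1836.2

The lighter particle has larger velocity uncertainty because Δv ∝ 1/m.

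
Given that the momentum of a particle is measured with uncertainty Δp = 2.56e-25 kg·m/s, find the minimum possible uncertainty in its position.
205.971 pm

Using the Heisenberg uncertainty principle:
ΔxΔp ≥ ℏ/2

The minimum uncertainty in position is:
Δx_min = ℏ/(2Δp)
Δx_min = (1.055e-34 J·s) / (2 × 2.560e-25 kg·m/s)
Δx_min = 2.060e-10 m = 205.971 pm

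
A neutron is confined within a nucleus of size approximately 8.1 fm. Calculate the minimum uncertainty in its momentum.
6.510 × 10^-21 kg·m/s

Using the Heisenberg uncertainty principle:
ΔxΔp ≥ ℏ/2

With Δx ≈ L = 8.100e-15 m (the confinement size):
Δp_min = ℏ/(2Δx)
Δp_min = (1.055e-34 J·s) / (2 × 8.100e-15 m)
Δp_min = 6.510e-21 kg·m/s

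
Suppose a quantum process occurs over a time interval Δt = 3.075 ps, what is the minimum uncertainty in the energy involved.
107.026 μeV

Using the energy-time uncertainty principle:
ΔEΔt ≥ ℏ/2

The minimum uncertainty in energy is:
ΔE_min = ℏ/(2Δt)
ΔE_min = (1.055e-34 J·s) / (2 × 3.075e-12 s)
ΔE_min = 1.715e-23 J = 107.026 μeV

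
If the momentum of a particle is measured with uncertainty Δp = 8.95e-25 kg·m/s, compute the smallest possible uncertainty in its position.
58.915 pm

Using the Heisenberg uncertainty principle:
ΔxΔp ≥ ℏ/2

The minimum uncertainty in position is:
Δx_min = ℏ/(2Δp)
Δx_min = (1.055e-34 J·s) / (2 × 8.950e-25 kg·m/s)
Δx_min = 5.891e-11 m = 58.915 pm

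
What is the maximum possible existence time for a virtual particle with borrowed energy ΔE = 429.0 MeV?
7.671 × 10^-25 s

Using the energy-time uncertainty principle:
ΔEΔt ≥ ℏ/2

For a virtual particle borrowing energy ΔE, the maximum lifetime is:
Δt_max = ℏ/(2ΔE)

Converting energy:
ΔE = 429.0 MeV = 6.873e-11 J

Δt_max = (1.055e-34 J·s) / (2 × 6.873e-11 J)
Δt_max = 7.671e-25 s = 7.671 × 10^-25 s

Virtual particles with higher borrowed energy exist for shorter times.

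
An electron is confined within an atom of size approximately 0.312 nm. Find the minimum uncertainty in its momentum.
1.690 × 10^-25 kg·m/s

Using the Heisenberg uncertainty principle:
ΔxΔp ≥ ℏ/2

With Δx ≈ L = 3.120e-10 m (the confinement size):
Δp_min = ℏ/(2Δx)
Δp_min = (1.055e-34 J·s) / (2 × 3.120e-10 m)
Δp_min = 1.690e-25 kg·m/s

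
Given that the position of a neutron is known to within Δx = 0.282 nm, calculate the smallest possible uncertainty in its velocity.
111.635 m/s

Using the Heisenberg uncertainty principle and Δp = mΔv:
ΔxΔp ≥ ℏ/2
Δx(mΔv) ≥ ℏ/2

The minimum uncertainty in velocity is:
Δv_min = ℏ/(2mΔx)
Δv_min = (1.055e-34 J·s) / (2 × 1.675e-27 kg × 2.820e-10 m)
Δv_min = 1.116e+02 m/s = 111.635 m/s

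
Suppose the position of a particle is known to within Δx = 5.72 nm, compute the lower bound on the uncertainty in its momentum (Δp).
9.218 × 10^-27 kg·m/s

Using the Heisenberg uncertainty principle:
ΔxΔp ≥ ℏ/2

The minimum uncertainty in momentum is:
Δp_min = ℏ/(2Δx)
Δp_min = (1.055e-34 J·s) / (2 × 5.720e-09 m)
Δp_min = 9.218e-27 kg·m/s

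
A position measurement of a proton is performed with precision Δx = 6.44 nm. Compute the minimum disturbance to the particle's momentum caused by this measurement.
8.188 × 10^-27 kg·m/s

The uncertainty principle implies that measuring position disturbs momentum:
ΔxΔp ≥ ℏ/2

When we measure position with precision Δx, we necessarily introduce a momentum uncertainty:
Δp ≥ ℏ/(2Δx)
Δp_min = (1.055e-34 J·s) / (2 × 6.440e-09 m)
Δp_min = 8.188e-27 kg·m/s

The more precisely we measure position, the greater the momentum disturbance.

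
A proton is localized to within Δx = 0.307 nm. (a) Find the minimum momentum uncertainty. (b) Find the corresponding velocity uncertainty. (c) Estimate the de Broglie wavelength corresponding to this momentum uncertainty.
(a) Δp_min = 1.718 × 10^-25 kg·m/s
(b) Δv_min = 102.686 m/s
(c) λ_dB = 3.858 nm

Step-by-step:

(a) From the uncertainty principle:
Δp_min = ℏ/(2Δx) = (1.055e-34 J·s)/(2 × 3.070e-10 m) = 1.718e-25 kg·m/s

(b) The velocity uncertainty:
Δv = Δp/m = (1.718e-25 kg·m/s)/(1.673e-27 kg) = 1.027e+02 m/s = 102.686 m/s

(c) The de Broglie wavelength for this momentum:
λ = h/p = (6.626e-34 J·s)/(1.718e-25 kg·m/s) = 3.858e-09 m = 3.858 nm

Note: The de Broglie wavelength is comparable to the localization size, as expected from wave-particle duality.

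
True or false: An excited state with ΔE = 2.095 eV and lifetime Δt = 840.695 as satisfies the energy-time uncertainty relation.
Yes, it satisfies the uncertainty relation.

Calculate the product ΔEΔt:
ΔE = 2.095 eV = 3.357e-19 J
ΔEΔt = (3.357e-19 J) × (8.407e-16 s)
ΔEΔt = 2.822e-34 J·s

Compare to the minimum allowed value ℏ/2:
ℏ/2 = 5.273e-35 J·s

Since ΔEΔt = 2.822e-34 J·s ≥ 5.273e-35 J·s = ℏ/2,
this satisfies the uncertainty relation.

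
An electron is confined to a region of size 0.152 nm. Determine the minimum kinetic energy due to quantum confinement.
412.264 meV

Using the uncertainty principle:

1. Position uncertainty: Δx ≈ 1.520e-10 m
2. Minimum momentum uncertainty: Δp = ℏ/(2Δx) = 3.469e-25 kg·m/s
3. Minimum kinetic energy:
   KE = (Δp)²/(2m) = (3.469e-25)²/(2 × 9.109e-31 kg)
   KE = 6.605e-20 J = 412.264 meV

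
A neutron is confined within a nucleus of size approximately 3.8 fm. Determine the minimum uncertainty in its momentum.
1.388 × 10^-20 kg·m/s

Using the Heisenberg uncertainty principle:
ΔxΔp ≥ ℏ/2

With Δx ≈ L = 3.800e-15 m (the confinement size):
Δp_min = ℏ/(2Δx)
Δp_min = (1.055e-34 J·s) / (2 × 3.800e-15 m)
Δp_min = 1.388e-20 kg·m/s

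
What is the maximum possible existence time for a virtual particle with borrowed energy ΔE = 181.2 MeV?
1.816 ys

Using the energy-time uncertainty principle:
ΔEΔt ≥ ℏ/2

For a virtual particle borrowing energy ΔE, the maximum lifetime is:
Δt_max = ℏ/(2ΔE)

Converting energy:
ΔE = 181.2 MeV = 2.903e-11 J

Δt_max = (1.055e-34 J·s) / (2 × 2.903e-11 J)
Δt_max = 1.816e-24 s = 1.816 ys

Virtual particles with higher borrowed energy exist for shorter times.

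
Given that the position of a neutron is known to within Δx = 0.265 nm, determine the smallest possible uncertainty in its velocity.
118.797 m/s

Using the Heisenberg uncertainty principle and Δp = mΔv:
ΔxΔp ≥ ℏ/2
Δx(mΔv) ≥ ℏ/2

The minimum uncertainty in velocity is:
Δv_min = ℏ/(2mΔx)
Δv_min = (1.055e-34 J·s) / (2 × 1.675e-27 kg × 2.650e-10 m)
Δv_min = 1.188e+02 m/s = 118.797 m/s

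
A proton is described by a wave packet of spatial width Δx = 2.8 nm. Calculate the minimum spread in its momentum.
1.883 × 10^-26 kg·m/s

For a wave packet, the spatial width Δx and momentum spread Δp are related by the uncertainty principle:
ΔxΔp ≥ ℏ/2

The minimum momentum spread is:
Δp_min = ℏ/(2Δx)
Δp_min = (1.055e-34 J·s) / (2 × 2.800e-09 m)
Δp_min = 1.883e-26 kg·m/s

A wave packet cannot have both a well-defined position and well-defined momentum.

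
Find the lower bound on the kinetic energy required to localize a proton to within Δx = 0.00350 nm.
423.466 meV

Localizing a particle requires giving it sufficient momentum uncertainty:

1. From uncertainty principle: Δp ≥ ℏ/(2Δx)
   Δp_min = (1.055e-34 J·s) / (2 × 3.500e-12 m)
   Δp_min = 1.507e-23 kg·m/s

2. This momentum uncertainty corresponds to kinetic energy:
   KE ≈ (Δp)²/(2m) = (1.507e-23)²/(2 × 1.673e-27 kg)
   KE = 6.785e-20 J = 423.466 meV

Tighter localization requires more energy.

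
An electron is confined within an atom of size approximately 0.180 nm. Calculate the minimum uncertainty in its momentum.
2.929 × 10^-25 kg·m/s

Using the Heisenberg uncertainty principle:
ΔxΔp ≥ ℏ/2

With Δx ≈ L = 1.800e-10 m (the confinement size):
Δp_min = ℏ/(2Δx)
Δp_min = (1.055e-34 J·s) / (2 × 1.800e-10 m)
Δp_min = 2.929e-25 kg·m/s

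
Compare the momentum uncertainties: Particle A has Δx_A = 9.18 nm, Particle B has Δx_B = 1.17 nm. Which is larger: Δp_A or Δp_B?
Particle B has the larger minimum momentum uncertainty, by a factor of 7.85.

For each particle, the minimum momentum uncertainty is Δp_min = ℏ/(2Δx):

Particle A: Δp_A = ℏ/(2×9.180e-09 m) = 5.744e-27 kg·m/s
Particle B: Δp_B = ℏ/(2×1.170e-09 m) = 4.507e-26 kg·m/s

Ratio: Δp_B/Δp_A = 7.85

Since Δp_min ∝ 1/Δx, the particle with smaller position uncertainty (B) has larger momentum uncertainty.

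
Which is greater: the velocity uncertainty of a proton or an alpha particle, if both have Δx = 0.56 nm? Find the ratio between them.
The proton has the larger minimum velocity uncertainty, by a ratio of 4.0.

For both particles, Δp_min = ℏ/(2Δx) = 9.416e-26 kg·m/s (same for both).

The velocity uncertainty is Δv = Δp/m:
- proton: Δv = 9.416e-26 / 1.673e-27 = 5.629e+01 m/s = 56.294 m/s
- alpha particle: Δv = 9.416e-26 / 6.645e-27 = 1.417e+01 m/s = 14.171 m/s

Ratio: 5.629e+01 / 1.417e+01 = 4.0

The lighter particle has larger velocity uncertainty because Δv ∝ 1/m.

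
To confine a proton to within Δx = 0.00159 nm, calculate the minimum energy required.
2.052 eV

Localizing a particle requires giving it sufficient momentum uncertainty:

1. From uncertainty principle: Δp ≥ ℏ/(2Δx)
   Δp_min = (1.055e-34 J·s) / (2 × 1.590e-12 m)
   Δp_min = 3.316e-23 kg·m/s

2. This momentum uncertainty corresponds to kinetic energy:
   KE ≈ (Δp)²/(2m) = (3.316e-23)²/(2 × 1.673e-27 kg)
   KE = 3.288e-19 J = 2.052 eV

Tighter localization requires more energy.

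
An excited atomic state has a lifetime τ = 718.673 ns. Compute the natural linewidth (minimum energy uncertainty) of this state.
457.936 peV

Using the energy-time uncertainty principle:
ΔEΔt ≥ ℏ/2

The lifetime τ represents the time uncertainty Δt.
The natural linewidth (minimum energy uncertainty) is:

ΔE = ℏ/(2τ)
ΔE = (1.055e-34 J·s) / (2 × 7.187e-07 s)
ΔE = 7.337e-29 J = 457.936 peV

This natural linewidth limits the precision of spectroscopic measurements.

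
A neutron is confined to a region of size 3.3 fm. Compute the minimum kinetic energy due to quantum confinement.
475.694 keV

Using the uncertainty principle:

1. Position uncertainty: Δx ≈ 3.300e-15 m
2. Minimum momentum uncertainty: Δp = ℏ/(2Δx) = 1.598e-20 kg·m/s
3. Minimum kinetic energy:
   KE = (Δp)²/(2m) = (1.598e-20)²/(2 × 1.675e-27 kg)
   KE = 7.621e-14 J = 475.694 keV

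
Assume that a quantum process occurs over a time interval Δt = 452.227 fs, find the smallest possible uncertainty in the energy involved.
727.745 μeV

Using the energy-time uncertainty principle:
ΔEΔt ≥ ℏ/2

The minimum uncertainty in energy is:
ΔE_min = ℏ/(2Δt)
ΔE_min = (1.055e-34 J·s) / (2 × 4.522e-13 s)
ΔE_min = 1.166e-22 J = 727.745 μeV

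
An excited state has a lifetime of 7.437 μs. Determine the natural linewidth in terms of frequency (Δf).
10.700 kHz

Using the energy-time uncertainty principle and E = hf:
ΔEΔt ≥ ℏ/2
hΔf·Δt ≥ ℏ/2

The minimum frequency uncertainty is:
Δf = ℏ/(2hτ) = 1/(4πτ)
Δf = 1/(4π × 7.437e-06 s)
Δf = 1.070e+04 Hz = 10.700 kHz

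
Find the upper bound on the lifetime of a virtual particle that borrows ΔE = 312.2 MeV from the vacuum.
1.054 ys

Using the energy-time uncertainty principle:
ΔEΔt ≥ ℏ/2

For a virtual particle borrowing energy ΔE, the maximum lifetime is:
Δt_max = ℏ/(2ΔE)

Converting energy:
ΔE = 312.2 MeV = 5.002e-11 J

Δt_max = (1.055e-34 J·s) / (2 × 5.002e-11 J)
Δt_max = 1.054e-24 s = 1.054 ys

Virtual particles with higher borrowed energy exist for shorter times.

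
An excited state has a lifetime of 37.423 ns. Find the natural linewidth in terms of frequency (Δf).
2.126 MHz

Using the energy-time uncertainty principle and E = hf:
ΔEΔt ≥ ℏ/2
hΔf·Δt ≥ ℏ/2

The minimum frequency uncertainty is:
Δf = ℏ/(2hτ) = 1/(4πτ)
Δf = 1/(4π × 3.742e-08 s)
Δf = 2.126e+06 Hz = 2.126 MHz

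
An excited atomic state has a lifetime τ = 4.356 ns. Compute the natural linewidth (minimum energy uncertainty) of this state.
75.552 neV

Using the energy-time uncertainty principle:
ΔEΔt ≥ ℏ/2

The lifetime τ represents the time uncertainty Δt.
The natural linewidth (minimum energy uncertainty) is:

ΔE = ℏ/(2τ)
ΔE = (1.055e-34 J·s) / (2 × 4.356e-09 s)
ΔE = 1.210e-26 J = 75.552 neV

This natural linewidth limits the precision of spectroscopic measurements.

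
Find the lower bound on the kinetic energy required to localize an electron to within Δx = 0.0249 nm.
15.363 eV

Localizing a particle requires giving it sufficient momentum uncertainty:

1. From uncertainty principle: Δp ≥ ℏ/(2Δx)
   Δp_min = (1.055e-34 J·s) / (2 × 2.490e-11 m)
   Δp_min = 2.118e-24 kg·m/s

2. This momentum uncertainty corresponds to kinetic energy:
   KE ≈ (Δp)²/(2m) = (2.118e-24)²/(2 × 9.109e-31 kg)
   KE = 2.461e-18 J = 15.363 eV

Tighter localization requires more energy.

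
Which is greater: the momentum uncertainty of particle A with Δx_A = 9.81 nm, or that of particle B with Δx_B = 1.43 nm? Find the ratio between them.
Particle B has the larger minimum momentum uncertainty, by a factor of 6.86.

For each particle, the minimum momentum uncertainty is Δp_min = ℏ/(2Δx):

Particle A: Δp_A = ℏ/(2×9.810e-09 m) = 5.375e-27 kg·m/s
Particle B: Δp_B = ℏ/(2×1.430e-09 m) = 3.687e-26 kg·m/s

Ratio: Δp_B/Δp_A = 6.86

Since Δp_min ∝ 1/Δx, the particle with smaller position uncertainty (B) has larger momentum uncertainty.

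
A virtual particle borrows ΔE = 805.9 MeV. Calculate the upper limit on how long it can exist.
4.084 × 10^-25 s

Using the energy-time uncertainty principle:
ΔEΔt ≥ ℏ/2

For a virtual particle borrowing energy ΔE, the maximum lifetime is:
Δt_max = ℏ/(2ΔE)

Converting energy:
ΔE = 805.9 MeV = 1.291e-10 J

Δt_max = (1.055e-34 J·s) / (2 × 1.291e-10 J)
Δt_max = 4.084e-25 s = 4.084 × 10^-25 s

Virtual particles with higher borrowed energy exist for shorter times.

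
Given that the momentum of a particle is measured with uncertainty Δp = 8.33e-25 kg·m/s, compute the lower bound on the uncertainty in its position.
63.300 pm

Using the Heisenberg uncertainty principle:
ΔxΔp ≥ ℏ/2

The minimum uncertainty in position is:
Δx_min = ℏ/(2Δp)
Δx_min = (1.055e-34 J·s) / (2 × 8.330e-25 kg·m/s)
Δx_min = 6.330e-11 m = 63.300 pm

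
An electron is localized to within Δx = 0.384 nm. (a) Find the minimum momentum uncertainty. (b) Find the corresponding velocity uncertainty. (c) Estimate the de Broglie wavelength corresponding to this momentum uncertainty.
(a) Δp_min = 1.373 × 10^-25 kg·m/s
(b) Δv_min = 150.739 km/s
(c) λ_dB = 4.825 nm

Step-by-step:

(a) From the uncertainty principle:
Δp_min = ℏ/(2Δx) = (1.055e-34 J·s)/(2 × 3.840e-10 m) = 1.373e-25 kg·m/s

(b) The velocity uncertainty:
Δv = Δp/m = (1.373e-25 kg·m/s)/(9.109e-31 kg) = 1.507e+05 m/s = 150.739 km/s

(c) The de Broglie wavelength for this momentum:
λ = h/p = (6.626e-34 J·s)/(1.373e-25 kg·m/s) = 4.825e-09 m = 4.825 nm

Note: The de Broglie wavelength is comparable to the localization size, as expected from wave-particle duality.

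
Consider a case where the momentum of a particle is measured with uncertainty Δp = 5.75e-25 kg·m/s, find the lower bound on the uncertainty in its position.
91.702 pm

Using the Heisenberg uncertainty principle:
ΔxΔp ≥ ℏ/2

The minimum uncertainty in position is:
Δx_min = ℏ/(2Δp)
Δx_min = (1.055e-34 J·s) / (2 × 5.750e-25 kg·m/s)
Δx_min = 9.170e-11 m = 91.702 pm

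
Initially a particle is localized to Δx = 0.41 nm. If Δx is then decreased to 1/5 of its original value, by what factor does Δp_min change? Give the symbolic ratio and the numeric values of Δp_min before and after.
Original Δp_min = 1.286 × 10^-25 kg·m/s; new Δp'_min = 6.430 × 10^-25 kg·m/s; ratio Δp'_min/Δp_min = 5.

From the uncertainty principle ΔxΔp ≥ ℏ/2, the minimum momentum uncertainty is Δp_min = ℏ/(2Δx).

Original (Δx = 0.41 nm = 4.100e-10 m):
Δp_min = (1.055e-34 J·s)/(2 × 4.100e-10 m) = 1.286e-25 kg·m/s

When Δx → (1/5)Δx:
Δp'_min = ℏ/(2 × (1/5)Δx) = 5 × ℏ/(2Δx) = 5 × Δp_min
Δp'_min = 5 × 1.286e-25 kg·m/s = 6.430e-25 kg·m/s

Since Δp_min ∝ 1/Δx, when Δx is decreased to 1/5 of its original value, Δp_min increases to 5 times its original value.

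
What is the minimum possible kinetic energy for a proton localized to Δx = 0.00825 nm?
76.216 meV

Localizing a particle requires giving it sufficient momentum uncertainty:

1. From uncertainty principle: Δp ≥ ℏ/(2Δx)
   Δp_min = (1.055e-34 J·s) / (2 × 8.250e-12 m)
   Δp_min = 6.391e-24 kg·m/s

2. This momentum uncertainty corresponds to kinetic energy:
   KE ≈ (Δp)²/(2m) = (6.391e-24)²/(2 × 1.673e-27 kg)
   KE = 1.221e-20 J = 76.216 meV

Tighter localization requires more energy.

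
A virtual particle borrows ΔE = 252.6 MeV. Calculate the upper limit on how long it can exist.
1.303 ys

Using the energy-time uncertainty principle:
ΔEΔt ≥ ℏ/2

For a virtual particle borrowing energy ΔE, the maximum lifetime is:
Δt_max = ℏ/(2ΔE)

Converting energy:
ΔE = 252.6 MeV = 4.047e-11 J

Δt_max = (1.055e-34 J·s) / (2 × 4.047e-11 J)
Δt_max = 1.303e-24 s = 1.303 ys

Virtual particles with higher borrowed energy exist for shorter times.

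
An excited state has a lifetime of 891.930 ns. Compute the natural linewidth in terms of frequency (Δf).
89.219 kHz

Using the energy-time uncertainty principle and E = hf:
ΔEΔt ≥ ℏ/2
hΔf·Δt ≥ ℏ/2

The minimum frequency uncertainty is:
Δf = ℏ/(2hτ) = 1/(4πτ)
Δf = 1/(4π × 8.919e-07 s)
Δf = 8.922e+04 Hz = 89.219 kHz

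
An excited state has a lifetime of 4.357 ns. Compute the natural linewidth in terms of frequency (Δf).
18.264 MHz

Using the energy-time uncertainty principle and E = hf:
ΔEΔt ≥ ℏ/2
hΔf·Δt ≥ ℏ/2

The minimum frequency uncertainty is:
Δf = ℏ/(2hτ) = 1/(4πτ)
Δf = 1/(4π × 4.357e-09 s)
Δf = 1.826e+07 Hz = 18.264 MHz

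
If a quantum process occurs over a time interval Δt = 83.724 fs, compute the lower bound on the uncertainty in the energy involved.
3.931 meV

Using the energy-time uncertainty principle:
ΔEΔt ≥ ℏ/2

The minimum uncertainty in energy is:
ΔE_min = ℏ/(2Δt)
ΔE_min = (1.055e-34 J·s) / (2 × 8.372e-14 s)
ΔE_min = 6.298e-22 J = 3.931 meV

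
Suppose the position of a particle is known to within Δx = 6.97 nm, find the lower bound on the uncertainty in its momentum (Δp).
7.565 × 10^-27 kg·m/s

Using the Heisenberg uncertainty principle:
ΔxΔp ≥ ℏ/2

The minimum uncertainty in momentum is:
Δp_min = ℏ/(2Δx)
Δp_min = (1.055e-34 J·s) / (2 × 6.970e-09 m)
Δp_min = 7.565e-27 kg·m/s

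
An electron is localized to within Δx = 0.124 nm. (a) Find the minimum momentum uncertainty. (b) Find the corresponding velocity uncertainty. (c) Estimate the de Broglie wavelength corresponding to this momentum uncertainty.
(a) Δp_min = 4.252 × 10^-25 kg·m/s
(b) Δv_min = 466.805 km/s
(c) λ_dB = 1.558 nm

Step-by-step:

(a) From the uncertainty principle:
Δp_min = ℏ/(2Δx) = (1.055e-34 J·s)/(2 × 1.240e-10 m) = 4.252e-25 kg·m/s

(b) The velocity uncertainty:
Δv = Δp/m = (4.252e-25 kg·m/s)/(9.109e-31 kg) = 4.668e+05 m/s = 466.805 km/s

(c) The de Broglie wavelength for this momentum:
λ = h/p = (6.626e-34 J·s)/(4.252e-25 kg·m/s) = 1.558e-09 m = 1.558 nm

Note: The de Broglie wavelength is comparable to the localization size, as expected from wave-particle duality.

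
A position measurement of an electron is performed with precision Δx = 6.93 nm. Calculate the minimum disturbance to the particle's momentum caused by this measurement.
7.609 × 10^-27 kg·m/s

The uncertainty principle implies that measuring position disturbs momentum:
ΔxΔp ≥ ℏ/2

When we measure position with precision Δx, we necessarily introduce a momentum uncertainty:
Δp ≥ ℏ/(2Δx)
Δp_min = (1.055e-34 J·s) / (2 × 6.930e-09 m)
Δp_min = 7.609e-27 kg·m/s

The more precisely we measure position, the greater the momentum disturbance.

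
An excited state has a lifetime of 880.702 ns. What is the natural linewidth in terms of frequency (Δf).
90.357 kHz

Using the energy-time uncertainty principle and E = hf:
ΔEΔt ≥ ℏ/2
hΔf·Δt ≥ ℏ/2

The minimum frequency uncertainty is:
Δf = ℏ/(2hτ) = 1/(4πτ)
Δf = 1/(4π × 8.807e-07 s)
Δf = 9.036e+04 Hz = 90.357 kHz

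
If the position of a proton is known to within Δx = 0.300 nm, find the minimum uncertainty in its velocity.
105.082 m/s

Using the Heisenberg uncertainty principle and Δp = mΔv:
ΔxΔp ≥ ℏ/2
Δx(mΔv) ≥ ℏ/2

The minimum uncertainty in velocity is:
Δv_min = ℏ/(2mΔx)
Δv_min = (1.055e-34 J·s) / (2 × 1.673e-27 kg × 3.000e-10 m)
Δv_min = 1.051e+02 m/s = 105.082 m/s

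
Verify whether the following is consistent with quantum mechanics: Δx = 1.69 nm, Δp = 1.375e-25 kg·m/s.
Yes, it satisfies the uncertainty principle.

Calculate the product ΔxΔp:
ΔxΔp = (1.690e-09 m) × (1.375e-25 kg·m/s)
ΔxΔp = 2.324e-34 J·s

Compare to the minimum allowed value ℏ/2:
ℏ/2 = 5.273e-35 J·s

Since ΔxΔp = 2.324e-34 J·s ≥ 5.273e-35 J·s = ℏ/2,
the measurement satisfies the uncertainty principle.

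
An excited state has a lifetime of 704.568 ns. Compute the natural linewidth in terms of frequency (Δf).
112.945 kHz

Using the energy-time uncertainty principle and E = hf:
ΔEΔt ≥ ℏ/2
hΔf·Δt ≥ ℏ/2

The minimum frequency uncertainty is:
Δf = ℏ/(2hτ) = 1/(4πτ)
Δf = 1/(4π × 7.046e-07 s)
Δf = 1.129e+05 Hz = 112.945 kHz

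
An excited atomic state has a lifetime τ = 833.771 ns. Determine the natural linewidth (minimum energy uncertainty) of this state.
394.720 peV

Using the energy-time uncertainty principle:
ΔEΔt ≥ ℏ/2

The lifetime τ represents the time uncertainty Δt.
The natural linewidth (minimum energy uncertainty) is:

ΔE = ℏ/(2τ)
ΔE = (1.055e-34 J·s) / (2 × 8.338e-07 s)
ΔE = 6.324e-29 J = 394.720 peV

This natural linewidth limits the precision of spectroscopic measurements.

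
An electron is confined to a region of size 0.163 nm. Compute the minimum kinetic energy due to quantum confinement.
358.499 meV

Using the uncertainty principle:

1. Position uncertainty: Δx ≈ 1.630e-10 m
2. Minimum momentum uncertainty: Δp = ℏ/(2Δx) = 3.235e-25 kg·m/s
3. Minimum kinetic energy:
   KE = (Δp)²/(2m) = (3.235e-25)²/(2 × 9.109e-31 kg)
   KE = 5.744e-20 J = 358.499 meV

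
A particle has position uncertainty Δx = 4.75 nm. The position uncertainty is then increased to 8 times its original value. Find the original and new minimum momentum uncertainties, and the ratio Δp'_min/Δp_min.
Original Δp_min = 1.110 × 10^-26 kg·m/s; new Δp'_min = 1.388 × 10^-27 kg·m/s; ratio Δp'_min/Δp_min = 1/8.

From the uncertainty principle ΔxΔp ≥ ℏ/2, the minimum momentum uncertainty is Δp_min = ℏ/(2Δx).

Original (Δx = 4.75 nm = 4.750e-09 m):
Δp_min = (1.055e-34 J·s)/(2 × 4.750e-09 m) = 1.110e-26 kg·m/s

When Δx → 8Δx:
Δp'_min = ℏ/(2 × 8Δx) = (1/8) × ℏ/(2Δx) = (1/8) × Δp_min
Δp'_min = 1/8 × 1.110e-26 kg·m/s = 1.388e-27 kg·m/s

Since Δp_min ∝ 1/Δx, when Δx is increased to 8 times its original value, Δp_min decreases to 1/8 of its original value.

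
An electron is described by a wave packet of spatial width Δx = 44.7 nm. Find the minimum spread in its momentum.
1.180 × 10^-27 kg·m/s

For a wave packet, the spatial width Δx and momentum spread Δp are related by the uncertainty principle:
ΔxΔp ≥ ℏ/2

The minimum momentum spread is:
Δp_min = ℏ/(2Δx)
Δp_min = (1.055e-34 J·s) / (2 × 4.470e-08 m)
Δp_min = 1.180e-27 kg·m/s

A wave packet cannot have both a well-defined position and well-defined momentum.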